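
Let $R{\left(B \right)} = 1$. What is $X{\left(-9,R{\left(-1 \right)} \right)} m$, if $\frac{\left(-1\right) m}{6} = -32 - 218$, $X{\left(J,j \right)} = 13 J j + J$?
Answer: $-189000$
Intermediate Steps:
$X{\left(J,j \right)} = J + 13 J j$ ($X{\left(J,j \right)} = 13 J j + J = J + 13 J j$)
$m = 1500$ ($m = - 6 \left(-32 - 218\right) = \left(-6\right) \left(-250\right) = 1500$)
$X{\left(-9,R{\left(-1 \right)} \right)} m = - 9 \left(1 + 13 \cdot 1\right) 1500 = - 9 \left(1 + 13\right) 1500 = \left(-9\right) 14 \cdot 1500 = \left(-126\right) 1500 = -189000$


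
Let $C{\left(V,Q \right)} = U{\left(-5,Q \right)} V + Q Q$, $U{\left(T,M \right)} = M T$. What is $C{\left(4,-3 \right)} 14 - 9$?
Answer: $957$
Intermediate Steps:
$C{\left(V,Q \right)} = Q^{2} - 5 Q V$ ($C{\left(V,Q \right)} = Q \left(-5\right) V + Q Q = - 5 Q V + Q^{2} = Q^{2} - 5 Q V$)
$C{\left(4,-3 \right)} 14 - 9 = - 3 \left(-3 - 20\right) 14 - 9 = \left(-3\right) \left(-23\right) 14 - 9 = 69 \cdot 14 - 9 = 966 - 9 = 957$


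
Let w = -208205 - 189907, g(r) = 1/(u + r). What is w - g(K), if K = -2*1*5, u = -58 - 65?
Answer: -52948895/133 ≈ -3.9811e+5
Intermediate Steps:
u = -123
K = -10 (K = -2*5 = -10)
g(r) = 1/(-123 + r)
w = -398112
w - g(K) = -398112 - 1/(-123 - 10) = -398112 - 1/(-133) = -398112 - 1*(-1/133) = -398112 + 1/133 = -52948895/133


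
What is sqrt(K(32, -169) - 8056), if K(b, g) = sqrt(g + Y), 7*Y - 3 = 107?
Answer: sqrt(-394744 + 7*I*sqrt(7511))/7 ≈ 0.06897 + 89.755*I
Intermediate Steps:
Y = 110/7 (Y = 3/7 + (1/7)*107 = 3/7 + 107/7 = 110/7 ≈ 15.714)
K(b, g) = sqrt(110/7 + g) (K(b, g) = sqrt(g + 110/7) = sqrt(110/7 + g))
sqrt(K(32, -169) - 8056) = sqrt(sqrt(770 + 49*(-169))/7 - 8056) = sqrt(sqrt(770 - 8281)/7 - 8056) = sqrt(sqrt(-7511)/7 - 8056) = sqrt((I*sqrt(7511))/7 - 8056) = sqrt(I*sqrt(7511)/7 - 8056) = sqrt(-8056 + I*sqrt(7511)/7)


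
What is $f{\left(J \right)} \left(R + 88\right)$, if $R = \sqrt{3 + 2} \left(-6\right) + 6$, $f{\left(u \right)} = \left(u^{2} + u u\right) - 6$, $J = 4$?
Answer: $2444 - 156 \sqrt{5} \approx 2095.2$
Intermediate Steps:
$f{\left(u \right)} = -6 + 2 u^{2}$ ($f{\left(u \right)} = \left(u^{2} + u^{2}\right) - 6 = 2 u^{2} - 6 = -6 + 2 u^{2}$)
$R = 6 - 6 \sqrt{5}$ ($R = \sqrt{5} \left(-6\right) + 6 = - 6 \sqrt{5} + 6 = 6 - 6 \sqrt{5} \approx -7.4164$)
$f{\left(J \right)} \left(R + 88\right) = \left(-6 + 2 \cdot 4^{2}\right) \left(\left(6 - 6 \sqrt{5}\right) + 88\right) = \left(-6 + 2 \cdot 16\right) \left(94 - 6 \sqrt{5}\right) = \left(-6 + 32\right) \left(94 - 6 \sqrt{5}\right) = 26 \left(94 - 6 \sqrt{5}\right) = 2444 - 156 \sqrt{5}$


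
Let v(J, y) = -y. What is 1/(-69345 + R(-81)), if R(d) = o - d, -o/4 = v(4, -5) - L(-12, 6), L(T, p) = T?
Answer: -1/69332 ≈ -1.4423e-5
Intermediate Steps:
o = -68 (o = -4*(-1*(-5) - 1*(-12)) = -4*(5 + 12) = -4*17 = -68)
R(d) = -68 - d
1/(-69345 + R(-81)) = 1/(-69345 + (-68 - 1*(-81))) = 1/(-69345 + (-68 + 81)) = 1/(-69345 + 13) = 1/(-69332) = -1/69332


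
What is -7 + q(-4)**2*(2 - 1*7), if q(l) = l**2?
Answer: -1287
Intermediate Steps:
-7 + q(-4)**2*(2 - 1*7) = -7 + ((-4)**2)**2*(2 - 1*7) = -7 + 16**2*(2 - 7) = -7 + 256*(-5) = -7 - 1280 = -1287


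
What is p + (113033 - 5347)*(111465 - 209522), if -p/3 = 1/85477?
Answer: -902582936300657/85477 ≈ -1.0559e+10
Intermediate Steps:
p = -3/85477 ≈ -3.5097e-5
p + (113033 - 5347)*(111465 - 209522) = -3/85477 + (113033 - 5347)*(111465 - 209522) = -3/85477 + 107686*(-98057) = -3/85477 - 10559366102 = -902582936300657/85477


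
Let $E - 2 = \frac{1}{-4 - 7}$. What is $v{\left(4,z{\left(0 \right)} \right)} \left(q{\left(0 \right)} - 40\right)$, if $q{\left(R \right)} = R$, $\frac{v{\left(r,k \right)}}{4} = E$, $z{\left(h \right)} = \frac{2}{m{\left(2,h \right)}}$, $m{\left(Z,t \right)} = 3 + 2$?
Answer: $- \frac{3360}{11} \approx -305.45$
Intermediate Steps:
$m{\left(Z,t \right)} = 5$
$E = \frac{21}{11}$ ($E = 2 + \frac{1}{-4 - 7} = 2 + \frac{1}{-11} = 2 - \frac{1}{11} = \frac{21}{11} \approx 1.9091$)
$z{\left(h \right)} = \frac{2}{5}$
$v{\left(r,k \right)} = \frac{84}{11}$ ($v{\left(r,k \right)} = 4 \cdot \frac{21}{11} = \frac{84}{11}$)
$v{\left(4,z{\left(0 \right)} \right)} \left(q{\left(0 \right)} - 40\right) = \frac{84 \left(0 - 40\right)}{11} = \frac{84}{11} \left(-40\right) = - \frac{3360}{11}$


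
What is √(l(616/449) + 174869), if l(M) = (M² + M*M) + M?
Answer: 3*√3917200085/449 ≈ 418.18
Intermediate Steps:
l(M) = M + 2*M² (l(M) = (M² + M²) + M = 2*M² + M = M + 2*M²)
√(l(616/449) + 174869) = √((616/449)*(1 + 2*(616/449)) + 174869) = √((616*(1/449))*(1 + 2*(616*(1/449))) + 174869) = √(616*(1 + 2*(616/449))/449 + 174869) = √(616*(1 + 1232/449)/449 + 174869) = √((616/449)*(1681/449) + 174869) = √(1035496/201601 + 174869) = √(35254800765/201601) = 3*√3917200085/449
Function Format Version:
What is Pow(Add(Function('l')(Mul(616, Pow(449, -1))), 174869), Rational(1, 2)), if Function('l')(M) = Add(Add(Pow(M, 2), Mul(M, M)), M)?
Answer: Mul(Rational(3, 449), Pow(3917200085, Rational(1, 2))) ≈ 418.18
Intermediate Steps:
Function('l')(M) = Add(M, Mul(2, Pow(M, 2))) (Function('l')(M) = Add(Add(Pow(M, 2), Pow(M, 2)), M) = Add(Mul(2, Pow(M, 2)), M) = Add(M, Mul(2, Pow(M, 2))))
Pow(Add(Function('l')(Mul(616, Pow(449, -1))), 174869), Rational(1, 2)) = Pow(Add(Mul(Mul(616, Pow(449, -1)), Add(1, Mul(2, Mul(616, Pow(449, -1))))), 174869), Rational(1, 2)) = Pow(Add(Mul(Mul(616, Rational(1, 449)), Add(1, Mul(2, Mul(616, Rational(1, 449))))), 174869), Rational(1, 2)) = Pow(Add(Mul(Rational(616, 449), Add(1, Mul(2, Rational(616, 449)))), 174869), Rational(1, 2)) = Pow(Add(Mul(Rational(616, 449), Add(1, Rational(1232, 449))), 174869), Rational(1, 2)) = Pow(Add(Mul(Rational(616, 449), Rational(1681, 449)), 174869), Rational(1, 2)) = Pow(Add(Rational(1035496, 201601), 174869), Rational(1, 2)) = Pow(Rational(35254800765, 201601), Rational(1, 2)) = Mul(Rational(3, 449), Pow(3917200085, Rational(1, 2)))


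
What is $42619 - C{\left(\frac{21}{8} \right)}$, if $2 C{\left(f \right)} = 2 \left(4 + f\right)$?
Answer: $\frac{340899}{8} \approx 42612.0$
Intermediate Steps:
$C{\left(f \right)} = 4 + f$ ($C{\left(f \right)} = \frac{2 \left(4 + f\right)}{2} = \frac{8 + 2 f}{2} = 4 + f$)
$42619 - C{\left(\frac{21}{8} \right)} = 42619 - \left(4 + \frac{21}{8}\right) = 42619 - \frac{53}{8} = \frac{340899}{8}$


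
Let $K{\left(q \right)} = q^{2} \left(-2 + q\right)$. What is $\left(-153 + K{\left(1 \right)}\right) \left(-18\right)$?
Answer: $2772$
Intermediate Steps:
$\left(-153 + K{\left(1 \right)}\right) \left(-18\right) = \left(-153 + 1^{2} \left(-2 + 1\right)\right) \left(-18\right) = \left(-153 + 1 \left(-1\right)\right) \left(-18\right) = \left(-153 - 1\right) \left(-18\right) = \left(-154\right) \left(-18\right) = 2772$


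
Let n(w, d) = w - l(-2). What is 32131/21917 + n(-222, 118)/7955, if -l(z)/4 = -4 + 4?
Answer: 6776663/4712155 ≈ 1.4381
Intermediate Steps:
l(z) = 0 (l(z) = -4*(-4 + 4) = -4*0 = 0)
n(w, d) = w (n(w, d) = w - 1*0 = w + 0 = w)
32131/21917 + n(-222, 118)/7955 = 32131/21917 - 222/7955 = 32131*(1/21917) - 222*1/7955 = 32131/21917 - 6/215 = 6776663/4712155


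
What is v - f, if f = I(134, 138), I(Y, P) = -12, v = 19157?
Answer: 19169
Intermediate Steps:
f = -12
v - f = 19157 - 1*(-12) = 19157 + 12 = 19169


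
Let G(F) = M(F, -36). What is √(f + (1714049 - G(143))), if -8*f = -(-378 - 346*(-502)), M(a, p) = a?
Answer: √6942281/2 ≈ 1317.4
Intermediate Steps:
G(F) = F
f = 86657/4 (f = -(-1)*(-378 - 346*(-502))/8 = -(-1)*(-378 + 173692)/8 = -(-1)*173314/8 = -⅛*(-173314) = 86657/4 ≈ 21664.)
√(f + (1714049 - G(143))) = √(86657/4 + (1714049 - 1*143)) = √(86657/4 + (1714049 - 143)) = √(86657/4 + 1713906) = √(6942281/4) = √6942281/2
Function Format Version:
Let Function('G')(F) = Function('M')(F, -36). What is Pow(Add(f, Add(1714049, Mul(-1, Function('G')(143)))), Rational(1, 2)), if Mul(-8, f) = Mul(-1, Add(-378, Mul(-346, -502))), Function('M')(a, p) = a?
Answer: Mul(Rational(1, 2), Pow(6942281, Rational(1, 2))) ≈ 1317.4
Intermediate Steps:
Function('G')(F) = F
f = Rational(86657, 4) (f = Mul(Rational(-1, 8), Mul(-1, Add(-378, Mul(-346, -502)))) = Mul(Rational(-1, 8), Mul(-1, Add(-378, 173692))) = Mul(Rational(-1, 8), Mul(-1, 173314)) = Mul(Rational(-1, 8), -173314) = Rational(86657, 4) ≈ 21664.)
Pow(Add(f, Add(1714049, Mul(-1, Function('G')(143)))), Rational(1, 2)) = Pow(Add(Rational(86657, 4), Add(1714049, Mul(-1, 143))), Rational(1, 2)) = Pow(Add(Rational(86657, 4), Add(1714049, -143)), Rational(1, 2)) = Pow(Add(Rational(86657, 4), 1713906), Rational(1, 2)) = Pow(Rational(6942281, 4), Rational(1, 2)) = Mul(Rational(1, 2), Pow(6942281, Rational(1, 2)))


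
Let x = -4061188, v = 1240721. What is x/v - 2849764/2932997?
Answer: -15447214260280/3639030970837 ≈ -4.2449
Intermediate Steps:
x/v - 2849764/2932997 = -4061188/1240721 - 2849764/2932997 = -15447214260280/3639030970837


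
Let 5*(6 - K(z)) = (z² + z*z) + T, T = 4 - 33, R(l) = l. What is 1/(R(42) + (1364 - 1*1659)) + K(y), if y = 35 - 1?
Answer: -570014/1265 ≈ -450.60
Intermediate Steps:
T = -29
y = 34
K(z) = 59/5 - 2*z²/5 (K(z) = 6 - ((z² + z*z) - 29)/5 = 6 - ((z² + z²) - 29)/5 = 6 - (2*z² - 29)/5 = 6 - (-29 + 2*z²)/5 = 6 + (29/5 - 2*z²/5) = 59/5 - 2*z²/5)
1/(R(42) + (1364 - 1*1659)) + K(y) = 1/(42 + (1364 - 1*1659)) + (59/5 - ⅖*34²) = 1/(42 + (1364 - 1659)) + (59/5 - ⅖*1156) = 1/(42 - 295) + (59/5 - 2312/5) = 1/(-253) - 2253/5 = -1/253 - 2253/5 = -570014/1265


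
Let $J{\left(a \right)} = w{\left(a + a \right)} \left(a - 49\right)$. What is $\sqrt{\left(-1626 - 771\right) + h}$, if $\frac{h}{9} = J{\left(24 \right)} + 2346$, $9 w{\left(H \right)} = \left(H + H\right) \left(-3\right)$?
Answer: $\sqrt{25917} \approx 160.99$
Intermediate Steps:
$w{\left(H \right)} = - \frac{2 H}{3}$ ($w{\left(H \right)} = \frac{\left(H + H\right) \left(-3\right)}{9} = \frac{2 H \left(-3\right)}{9} = \frac{\left(-6\right) H}{9} = - \frac{2 H}{3}$)
$J{\left(a \right)} = - \frac{4 a \left(-49 + a\right)}{3}$ ($J{\left(a \right)} = - \frac{2 \left(a + a\right)}{3} \left(a - 49\right) = - \frac{2 \cdot 2 a}{3} \left(-49 + a\right) = - \frac{4 a}{3} \left(-49 + a\right) = - \frac{4 a \left(-49 + a\right)}{3}$)
$h = 28314$ ($h = 9 \left(\frac{4}{3} \cdot 24 \left(49 - 24\right) + 2346\right) = 9 \left(\frac{4}{3} \cdot 24 \cdot 25 + 2346\right) = 9 \left(800 + 2346\right) = 9 \cdot 3146 = 28314$)
$\sqrt{\left(-1626 - 771\right) + h} = \sqrt{\left(-1626 - 771\right) + 28314} = \sqrt{-2397 + 28314} = \sqrt{25917}$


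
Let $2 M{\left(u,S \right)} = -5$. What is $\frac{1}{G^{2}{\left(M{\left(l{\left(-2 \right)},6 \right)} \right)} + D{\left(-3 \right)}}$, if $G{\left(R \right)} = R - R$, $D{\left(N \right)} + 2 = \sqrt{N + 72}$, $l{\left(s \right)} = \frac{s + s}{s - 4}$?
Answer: $\frac{2}{65} + \frac{\sqrt{69}}{65} \approx 0.15856$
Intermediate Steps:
$l{\left(s \right)} = \frac{2 s}{-4 + s}$
$D{\left(N \right)} = -2 + \sqrt{72 + N}$ ($D{\left(N \right)} = -2 + \sqrt{N + 72} = -2 + \sqrt{72 + N}$)
$M{\left(u,S \right)} = - \frac{5}{2}$ ($M{\left(u,S \right)} = \frac{1}{2} \left(-5\right) = - \frac{5}{2}$)
$G{\left(R \right)} = 0$
$\frac{1}{G^{2}{\left(M{\left(l{\left(-2 \right)},6 \right)} \right)} + D{\left(-3 \right)}} = \frac{1}{0^{2} - \left(2 - \sqrt{72 - 3}\right)} = \frac{1}{0 - \left(2 - \sqrt{69}\right)} = \frac{1}{-2 + \sqrt{69}}$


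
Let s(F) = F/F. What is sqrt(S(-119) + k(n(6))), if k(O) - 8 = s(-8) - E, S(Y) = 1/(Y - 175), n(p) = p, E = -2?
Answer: sqrt(19398)/42 ≈ 3.3161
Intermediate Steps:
s(F) = 1
S(Y) = 1/(-175 + Y)
k(O) = 11 (k(O) = 8 + (1 - 1*(-2)) = 8 + (1 + 2) = 8 + 3 = 11)
sqrt(S(-119) + k(n(6))) = sqrt(1/(-175 - 119) + 11) = sqrt(1/(-294) + 11) = sqrt(-1/294 + 11) = sqrt(3233/294) = sqrt(19398)/42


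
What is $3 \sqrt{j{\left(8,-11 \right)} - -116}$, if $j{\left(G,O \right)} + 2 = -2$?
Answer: $12 \sqrt{7} \approx 31.749$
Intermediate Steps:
$j{\left(G,O \right)} = -4$ ($j{\left(G,O \right)} = -2 - 2 = -4$)
$3 \sqrt{j{\left(8,-11 \right)} - -116} = 3 \sqrt{-4 - -116} = 3 \sqrt{-4 + 116} = 3 \sqrt{112} = 3 \cdot 4 \sqrt{7} = 12 \sqrt{7}$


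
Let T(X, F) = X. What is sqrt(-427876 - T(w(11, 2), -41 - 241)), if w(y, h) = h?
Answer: 3*I*sqrt(47542) ≈ 654.12*I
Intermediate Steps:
sqrt(-427876 - T(w(11, 2), -41 - 241)) = sqrt(-427876 - 1*2) = sqrt(-427876 - 2) = sqrt(-427878) = 3*I*sqrt(47542)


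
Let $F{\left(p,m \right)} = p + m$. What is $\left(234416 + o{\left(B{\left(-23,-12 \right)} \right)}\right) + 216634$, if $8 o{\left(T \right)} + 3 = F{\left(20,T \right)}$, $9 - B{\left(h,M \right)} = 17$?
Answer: $\frac{3608409}{8} \approx 4.5105 \cdot 10^{5}$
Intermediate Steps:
$B{\left(h,M \right)} = -8$ ($B{\left(h,M \right)} = 9 - 17 = -8$)
$F{\left(p,m \right)} = m + p$
$o{\left(T \right)} = \frac{17}{8} + \frac{T}{8}$ ($o{\left(T \right)} = - \frac{3}{8} + \frac{T + 20}{8} = - \frac{3}{8} + \frac{20 + T}{8} = - \frac{3}{8} + \left(\frac{5}{2} + \frac{T}{8}\right) = \frac{17}{8} + \frac{T}{8}$)
$\left(234416 + o{\left(B{\left(-23,-12 \right)} \right)}\right) + 216634 = \left(234416 + \left(\frac{17}{8} + \frac{1}{8} \left(-8\right)\right)\right) + 216634 = \left(234416 + \left(\frac{17}{8} - 1\right)\right) + 216634 = \left(234416 + \frac{9}{8}\right) + 216634 = \frac{1875337}{8} + 216634 = \frac{3608409}{8}$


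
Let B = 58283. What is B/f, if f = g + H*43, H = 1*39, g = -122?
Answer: 58283/1555 ≈ 37.481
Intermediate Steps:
H = 39
f = 1555 (f = -122 + 39*43 = -122 + 1677 = 1555)
B/f = 58283/1555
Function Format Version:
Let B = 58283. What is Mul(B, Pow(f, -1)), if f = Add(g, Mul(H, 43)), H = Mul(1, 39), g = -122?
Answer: Rational(58283, 1555) ≈ 37.481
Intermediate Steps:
H = 39
f = 1555 (f = Add(-122, Mul(39, 43)) = Add(-122, 1677) = 1555)
Mul(B, Pow(f, -1)) = Mul(58283, Pow(1555, -1)) = Mul(58283, Rational(1, 1555)) = Rational(58283, 1555)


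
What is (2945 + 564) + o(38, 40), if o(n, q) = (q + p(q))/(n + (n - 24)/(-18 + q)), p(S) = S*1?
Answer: 298441/85 ≈ 3511.1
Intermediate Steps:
p(S) = S
o(n, q) = 2*q/(n + (-24 + n)/(-18 + q)) (o(n, q) = (q + q)/(n + (n - 24)/(-18 + q)) = (2*q)/(n + (-24 + n)/(-18 + q)) = 2*q/(n + (-24 + n)/(-18 + q)))
(2945 + 564) + o(38, 40) = (2945 + 564) + 2*40*(18 - 1*40)/(24 + 17*38 - 1*38*40) = 3509 + 2*40*(18 - 40)/(24 + 646 - 1520) = 3509 + 2*40*(-22)/(-850) = 3509 + 2*40*(-1/850)*(-22) = 3509 + 176/85 = 298441/85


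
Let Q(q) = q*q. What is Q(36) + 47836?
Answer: 49132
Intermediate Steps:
Q(q) = q²
Q(36) + 47836 = 36² + 47836 = 1296 + 47836 = 49132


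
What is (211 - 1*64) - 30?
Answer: 117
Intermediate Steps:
(211 - 1*64) - 30 = (211 - 64) - 30 = 147 - 30 = 117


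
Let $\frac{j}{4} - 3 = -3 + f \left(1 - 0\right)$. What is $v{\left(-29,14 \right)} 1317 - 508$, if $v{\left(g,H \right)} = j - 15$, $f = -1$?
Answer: $-25531$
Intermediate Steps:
$j = -4$ ($j = 12 + 4 \left(-3 - \left(1 - 0\right)\right) = 12 + 4 \left(-3 - \left(1 + 0\right)\right) = 12 + 4 \left(-3 - 1\right) = 12 + 4 \left(-4\right) = 12 - 16 = -4$)
$v{\left(g,H \right)} = -19$ ($v{\left(g,H \right)} = -4 - 15 = -19$)
$v{\left(-29,14 \right)} 1317 - 508 = \left(-19\right) 1317 - 508 = -25023 - 508 = -25531$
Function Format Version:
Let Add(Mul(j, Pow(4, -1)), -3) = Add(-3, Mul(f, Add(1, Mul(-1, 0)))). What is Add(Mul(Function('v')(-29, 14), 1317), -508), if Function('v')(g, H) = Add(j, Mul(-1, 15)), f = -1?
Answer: -25531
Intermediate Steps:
j = -4 (j = Add(12, Mul(4, Add(-3, Mul(-1, Add(1, Mul(-1, 0)))))) = Add(12, Mul(4, Add(-3, Mul(-1, Add(1, 0))))) = Add(12, Mul(4, Add(-3, Mul(-1, 1)))) = Add(12, Mul(4, Add(-3, -1))) = Add(12, Mul(4, -4)) = Add(12, -16) = -4)
Function('v')(g, H) = -19 (Function('v')(g, H) = Add(-4, Mul(-1, 15)) = Add(-4, -15) = -19)
Add(Mul(Function('v')(-29, 14), 1317), -508) = Add(Mul(-19, 1317), -508) = Add(-25023, -508) = -25531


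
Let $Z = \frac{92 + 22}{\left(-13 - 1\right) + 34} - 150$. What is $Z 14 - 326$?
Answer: $- \frac{11731}{5} \approx -2346.2$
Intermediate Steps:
$Z = - \frac{1443}{10}$ ($Z = \frac{114}{\left(-13 - 1\right) + 34} - 150 = \frac{114}{-14 + 34} - 150 = \frac{114}{20} - 150 = 114 \cdot \frac{1}{20} - 150 = \frac{57}{10} - 150 = - \frac{1443}{10} \approx -144.3$)
$Z 14 - 326 = \left(- \frac{1443}{10}\right) 14 - 326 = - \frac{10101}{5} - 326 = - \frac{11731}{5}$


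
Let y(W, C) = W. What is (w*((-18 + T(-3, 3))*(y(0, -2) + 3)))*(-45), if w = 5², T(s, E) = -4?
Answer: 74250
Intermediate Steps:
w = 25
(w*((-18 + T(-3, 3))*(y(0, -2) + 3)))*(-45) = (25*((-18 - 4)*(0 + 3)))*(-45) = (25*(-22*3))*(-45) = (25*(-66))*(-45) = -1650*(-45) = 74250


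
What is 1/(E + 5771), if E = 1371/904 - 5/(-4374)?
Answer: 1977048/11412544645 ≈ 0.00017323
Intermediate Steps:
E = 3000637/1977048 (E = 1371*(1/904) - 5*(-1/4374) = 1371/904 + 5/4374 = 3000637/1977048 ≈ 1.5177)
1/(E + 5771) = 1/(3000637/1977048 + 5771) = 1/(11412544645/1977048) = 1977048/11412544645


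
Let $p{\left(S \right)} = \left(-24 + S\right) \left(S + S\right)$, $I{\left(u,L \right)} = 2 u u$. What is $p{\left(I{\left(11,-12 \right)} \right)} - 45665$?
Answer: $59847$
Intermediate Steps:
$I{\left(u,L \right)} = 2 u^{2}$
$p{\left(S \right)} = 2 S \left(-24 + S\right)$ ($p{\left(S \right)} = \left(-24 + S\right) 2 S = 2 S \left(-24 + S\right)$)
$p{\left(I{\left(11,-12 \right)} \right)} - 45665 = 2 \cdot 2 \cdot 11^{2} \left(-24 + 2 \cdot 11^{2}\right) - 45665 = 2 \cdot 2 \cdot 121 \left(-24 + 2 \cdot 121\right) - 45665 = 2 \cdot 242 \left(-24 + 242\right) - 45665 = 2 \cdot 242 \cdot 218 - 45665 = 105512 - 45665 = 59847$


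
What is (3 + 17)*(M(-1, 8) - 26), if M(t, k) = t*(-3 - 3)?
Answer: -400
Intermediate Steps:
M(t, k) = -6*t (M(t, k) = t*(-6) = -6*t)
(3 + 17)*(M(-1, 8) - 26) = (3 + 17)*(-6*(-1) - 26) = 20*(6 - 26) = 20*(-20) = -400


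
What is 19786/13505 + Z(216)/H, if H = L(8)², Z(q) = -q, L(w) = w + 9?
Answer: 2801074/3902945 ≈ 0.71768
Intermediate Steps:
L(w) = 9 + w
H = 289 (H = (9 + 8)² = 17² = 289)
19786/13505 + Z(216)/H = 19786/13505 - 1*216/289 = 19786*(1/13505) - 216*1/289 = 19786/13505 - 216/289 = 2801074/3902945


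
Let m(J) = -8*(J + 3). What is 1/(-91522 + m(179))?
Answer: -1/92978 ≈ -1.0755e-5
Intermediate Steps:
m(J) = -24 - 8*J (m(J) = -8*(3 + J) = -24 - 8*J)
1/(-91522 + m(179)) = 1/(-91522 + (-24 - 8*179)) = 1/(-91522 + (-24 - 1432)) = 1/(-91522 - 1456) = 1/(-92978) = -1/92978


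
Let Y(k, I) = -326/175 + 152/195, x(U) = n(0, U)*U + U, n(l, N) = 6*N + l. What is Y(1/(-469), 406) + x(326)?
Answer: 4354219756/6825 ≈ 6.3798e+5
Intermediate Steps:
n(l, N) = l + 6*N
x(U) = U + 6*U² (x(U) = (0 + 6*U)*U + U = (6*U)*U + U = 6*U² + U = U + 6*U²)
Y(k, I) = -7394/6825 (Y(k, I) = -326*1/175 + 152*(1/195) = -326/175 + 152/195 = -7394/6825)
Y(1/(-469), 406) + x(326) = -7394/6825 + 326*(1 + 6*326) = -7394/6825 + 326*(1 + 1956) = -7394/6825 + 326*1957 = -7394/6825 + 637982 = 4354219756/6825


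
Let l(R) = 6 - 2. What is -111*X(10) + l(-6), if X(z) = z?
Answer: -1106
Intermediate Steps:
l(R) = 4
-111*X(10) + l(-6) = -111*10 + 4 = -1110 + 4 = -1106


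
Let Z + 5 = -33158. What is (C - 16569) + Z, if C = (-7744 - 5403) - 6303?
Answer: -69182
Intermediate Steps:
Z = -33163 (Z = -5 - 33158 = -33163)
C = -19450 (C = -13147 - 6303 = -19450)
(C - 16569) + Z = (-19450 - 16569) - 33163 = -36019 - 33163 = -69182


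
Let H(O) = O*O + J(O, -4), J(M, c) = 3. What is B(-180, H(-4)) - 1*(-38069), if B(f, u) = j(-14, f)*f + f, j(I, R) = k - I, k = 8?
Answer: 33929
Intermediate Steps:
j(I, R) = 8 - I
H(O) = 3 + O² (H(O) = O*O + 3 = O² + 3 = 3 + O²)
B(f, u) = 23*f (B(f, u) = (8 - 1*(-14))*f + f = (8 + 14)*f + f = 22*f + f = 23*f)
B(-180, H(-4)) - 1*(-38069) = 23*(-180) - 1*(-38069) = -4140 + 38069 = 33929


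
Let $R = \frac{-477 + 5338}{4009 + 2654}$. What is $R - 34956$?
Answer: $- \frac{232906967}{6663} \approx -34955.0$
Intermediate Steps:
$R = \frac{4861}{6663} \approx 0.72955$
$R - 34956 = \frac{4861}{6663} - 34956 = - \frac{232906967}{6663}$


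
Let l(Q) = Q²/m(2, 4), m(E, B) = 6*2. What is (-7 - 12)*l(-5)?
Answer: -475/12 ≈ -39.583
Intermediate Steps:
m(E, B) = 12
l(Q) = Q²/12
(-7 - 12)*l(-5) = (-7 - 12)*((1/12)*(-5)²) = -19*25/12 = -475/12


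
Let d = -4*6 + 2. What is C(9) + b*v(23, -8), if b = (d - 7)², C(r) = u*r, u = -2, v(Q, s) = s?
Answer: -6746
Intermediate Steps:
d = -22 (d = -24 + 2 = -22)
C(r) = -2*r
b = 841 (b = (-22 - 7)² = (-29)² = 841)
C(9) + b*v(23, -8) = -2*9 + 841*(-8) = -18 - 6728 = -6746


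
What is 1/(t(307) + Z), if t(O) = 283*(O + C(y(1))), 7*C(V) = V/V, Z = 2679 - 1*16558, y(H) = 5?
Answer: 7/511297 ≈ 1.3691e-5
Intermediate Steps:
Z = -13879 (Z = 2679 - 16558 = -13879)
C(V) = ⅐ (C(V) = (V/V)/7 = (⅐)*1 = ⅐)
t(O) = 283/7 + 283*O (t(O) = 283*(O + ⅐) = 283*(⅐ + O) = 283/7 + 283*O)
1/(t(307) + Z) = 1/((283/7 + 283*307) - 13879) = 1/((283/7 + 86881) - 13879) = 1/(608450/7 - 13879) = 1/(511297/7) = 7/511297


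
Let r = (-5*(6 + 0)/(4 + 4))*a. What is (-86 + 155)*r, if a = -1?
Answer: 1035/4 ≈ 258.75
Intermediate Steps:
r = 15/4 (r = -5*(6 + 0)/(4 + 4)*(-1) = -30/8*(-1) = -5*¾*(-1) = -15/4*(-1) = 15/4 ≈ 3.7500)
(-86 + 155)*r = (-86 + 155)*(15/4) = 69*(15/4) = 1035/4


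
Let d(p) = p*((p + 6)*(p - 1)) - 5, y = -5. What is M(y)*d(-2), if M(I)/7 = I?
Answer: -665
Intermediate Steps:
M(I) = 7*I
d(p) = -5 + p*(-1 + p)*(6 + p) (d(p) = p*((6 + p)*(-1 + p)) - 5 = p*((-1 + p)*(6 + p)) - 5 = p*(-1 + p)*(6 + p) - 5 = -5 + p*(-1 + p)*(6 + p))
M(y)*d(-2) = (7*(-5))*(-5 + (-2)³ - 6*(-2) + 5*(-2)²) = -35*(-5 - 8 + 12 + 5*4) = -35*(-5 - 8 + 12 + 20) = -35*19 = -665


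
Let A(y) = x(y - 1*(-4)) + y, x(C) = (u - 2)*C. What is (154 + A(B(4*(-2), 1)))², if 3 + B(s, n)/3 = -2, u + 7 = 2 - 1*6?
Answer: 79524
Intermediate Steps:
u = -11 (u = -7 + (2 - 1*6) = -7 + (2 - 6) = -7 - 4 = -11)
B(s, n) = -15 (B(s, n) = -9 + 3*(-2) = -9 - 6 = -15)
x(C) = -13*C (x(C) = (-11 - 2)*C = -13*C)
A(y) = -52 - 12*y (A(y) = -13*(y - 1*(-4)) + y = -13*(y + 4) + y = -13*(4 + y) + y = (-52 - 13*y) + y = -52 - 12*y)
(154 + A(B(4*(-2), 1)))² = (154 + (-52 - 12*(-15)))² = (154 + (-52 + 180))² = (154 + 128)² = 282² = 79524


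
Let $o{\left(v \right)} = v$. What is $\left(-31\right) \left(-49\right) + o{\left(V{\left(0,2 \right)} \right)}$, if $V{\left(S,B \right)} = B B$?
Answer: $1523$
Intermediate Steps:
$V{\left(S,B \right)} = B^{2}$
$\left(-31\right) \left(-49\right) + o{\left(V{\left(0,2 \right)} \right)} = \left(-31\right) \left(-49\right) + 2^{2} = 1519 + 4 = 1523$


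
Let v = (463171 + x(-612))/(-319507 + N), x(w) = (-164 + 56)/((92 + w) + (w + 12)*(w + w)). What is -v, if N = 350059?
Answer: -84977983343/5605375440 ≈ -15.160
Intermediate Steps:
x(w) = -108/(92 + w + 2*w*(12 + w)) (x(w) = -108/((92 + w) + (12 + w)*(2*w)) = -108/((92 + w) + 2*w*(12 + w)) = -108/(92 + w + 2*w*(12 + w)))
v = 84977983343/5605375440 (v = (463171 - 108/(92 + 2*(-612)**2 + 25*(-612)))/(-319507 + 350059) = (463171 - 108/(92 + 2*374544 - 15300))/30552 = (463171 - 108/(92 + 749088 - 15300))*(1/30552) = (463171 - 108/733880)*(1/30552) = (463171 - 108*1/733880)*(1/30552) = (463171 - 27/183470)*(1/30552) = (84977983343/183470)*(1/30552) = 84977983343/5605375440 ≈ 15.160)
-v = -1*84977983343/5605375440 = -84977983343/5605375440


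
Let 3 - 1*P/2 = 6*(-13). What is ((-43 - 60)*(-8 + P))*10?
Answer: -158620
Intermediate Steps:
P = 162 (P = 6 - 12*(-13) = 6 - 2*(-78) = 6 + 156 = 162)
((-43 - 60)*(-8 + P))*10 = ((-43 - 60)*(-8 + 162))*10 = -103*154*10 = -15862*10 = -158620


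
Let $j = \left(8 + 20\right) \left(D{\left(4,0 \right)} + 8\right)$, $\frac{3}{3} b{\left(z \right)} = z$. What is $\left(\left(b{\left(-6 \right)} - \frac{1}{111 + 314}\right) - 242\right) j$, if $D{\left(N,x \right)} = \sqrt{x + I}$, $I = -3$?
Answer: $- \frac{23609824}{425} - \frac{2951228 i \sqrt{3}}{425} \approx -55553.0 - 12027.0 i$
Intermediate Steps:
$b{\left(z \right)} = z$
$D{\left(N,x \right)} = \sqrt{-3 + x}$ ($D{\left(N,x \right)} = \sqrt{x - 3} = \sqrt{-3 + x}$)
$j = 224 + 28 i \sqrt{3}$ ($j = \left(8 + 20\right) \left(\sqrt{-3 + 0} + 8\right) = 28 \left(\sqrt{-3} + 8\right) = 28 \left(i \sqrt{3} + 8\right) = 28 \left(8 + i \sqrt{3}\right) = 224 + 28 i \sqrt{3} \approx 224.0 + 48.497 i$)
$\left(\left(b{\left(-6 \right)} - \frac{1}{111 + 314}\right) - 242\right) j = \left(\left(-6 - \frac{1}{111 + 314}\right) - 242\right) \left(224 + 28 i \sqrt{3}\right) = \left(\left(-6 - \frac{1}{425}\right) - 242\right) \left(224 + 28 i \sqrt{3}\right) = \left(- \frac{2551}{425} - 242\right) \left(224 + 28 i \sqrt{3}\right) = - \frac{105401 \left(224 + 28 i \sqrt{3}\right)}{425} = - \frac{23609824}{425} - \frac{2951228 i \sqrt{3}}{425}$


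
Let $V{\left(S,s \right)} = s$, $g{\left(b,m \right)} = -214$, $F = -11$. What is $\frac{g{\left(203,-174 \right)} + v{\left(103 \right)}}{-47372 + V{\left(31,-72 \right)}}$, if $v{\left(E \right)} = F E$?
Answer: $\frac{1347}{47444} \approx 0.028391$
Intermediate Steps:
$v{\left(E \right)} = - 11 E$
$\frac{g{\left(203,-174 \right)} + v{\left(103 \right)}}{-47372 + V{\left(31,-72 \right)}} = \frac{-214 - 1133}{-47372 - 72} = \frac{-214 - 1133}{-47444} = \left(-1347\right) \left(- \frac{1}{47444}\right) = \frac{1347}{47444}$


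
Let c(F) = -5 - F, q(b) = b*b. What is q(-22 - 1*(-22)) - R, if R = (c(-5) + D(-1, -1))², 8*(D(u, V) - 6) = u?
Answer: -2209/64 ≈ -34.516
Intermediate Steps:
D(u, V) = 6 + u/8
q(b) = b²
R = 2209/64 (R = ((-5 - 1*(-5)) + (6 + (⅛)*(-1)))² = ((-5 + 5) + (6 - ⅛))² = (0 + 47/8)² = (47/8)² = 2209/64 ≈ 34.516)
q(-22 - 1*(-22)) - R = (-22 - 1*(-22))² - 1*2209/64 = (-22 + 22)² - 2209/64 = 0² - 2209/64 = 0 - 2209/64 = -2209/64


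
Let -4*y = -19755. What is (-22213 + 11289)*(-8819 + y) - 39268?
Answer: 42348583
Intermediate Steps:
y = 19755/4 (y = -¼*(-19755) = 19755/4 ≈ 4938.8)
(-22213 + 11289)*(-8819 + y) - 39268 = (-22213 + 11289)*(-8819 + 19755/4) - 39268 = -10924*(-15521/4) - 39268 = 42387851 - 39268 = 42348583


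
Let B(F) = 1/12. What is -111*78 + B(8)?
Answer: -103895/12 ≈ -8657.9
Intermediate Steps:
B(F) = 1/12
-111*78 + B(8) = -111*78 + 1/12 = -8658 + 1/12 = -103895/12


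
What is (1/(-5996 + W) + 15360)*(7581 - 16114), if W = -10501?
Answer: -2162210310827/16497 ≈ -1.3107e+8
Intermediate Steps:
(1/(-5996 + W) + 15360)*(7581 - 16114) = (1/(-5996 - 10501) + 15360)*(7581 - 16114) = (1/(-16497) + 15360)*(-8533) = (-1/16497 + 15360)*(-8533) = (253393919/16497)*(-8533) = -2162210310827/16497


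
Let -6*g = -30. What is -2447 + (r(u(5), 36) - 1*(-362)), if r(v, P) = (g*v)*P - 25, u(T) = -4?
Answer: -2830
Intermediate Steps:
g = 5 (g = -⅙*(-30) = 5)
r(v, P) = -25 + 5*P*v (r(v, P) = (5*v)*P - 25 = 5*P*v - 25 = -25 + 5*P*v)
-2447 + (r(u(5), 36) - 1*(-362)) = -2447 + ((-25 + 5*36*(-4)) - 1*(-362)) = -2447 + ((-25 - 720) + 362) = -2447 + (-745 + 362) = -2447 - 383 = -2830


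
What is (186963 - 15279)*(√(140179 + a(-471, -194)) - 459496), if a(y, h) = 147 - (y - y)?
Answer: -78888111264 + 171684*√140326 ≈ -7.8824e+10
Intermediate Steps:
a(y, h) = 147 (a(y, h) = 147 - 1*0 = 147 + 0 = 147)
(186963 - 15279)*(√(140179 + a(-471, -194)) - 459496) = (186963 - 15279)*(√(140179 + 147) - 459496) = 171684*(√140326 - 459496) = 171684*(-459496 + √140326) = -78888111264 + 171684*√140326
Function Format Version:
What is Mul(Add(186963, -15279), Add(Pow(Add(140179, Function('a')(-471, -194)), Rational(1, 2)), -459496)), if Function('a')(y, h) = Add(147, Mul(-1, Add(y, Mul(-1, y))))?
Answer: Add(-78888111264, Mul(171684, Pow(140326, Rational(1, 2)))) ≈ -7.8824e+10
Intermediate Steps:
Function('a')(y, h) = 147 (Function('a')(y, h) = Add(147, Mul(-1, 0)) = Add(147, 0) = 147)
Mul(Add(186963, -15279), Add(Pow(Add(140179, Function('a')(-471, -194)), Rational(1, 2)), -459496)) = Mul(Add(186963, -15279), Add(Pow(Add(140179, 147), Rational(1, 2)), -459496)) = Mul(171684, Add(Pow(140326, Rational(1, 2)), -459496)) = Mul(171684, Add(-459496, Pow(140326, Rational(1, 2)))) = Add(-78888111264, Mul(171684, Pow(140326, Rational(1, 2))))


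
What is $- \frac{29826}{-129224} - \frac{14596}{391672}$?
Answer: $\frac{612240973}{3163338908} \approx 0.19354$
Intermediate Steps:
$- \frac{29826}{-129224} - \frac{14596}{391672} = \left(-29826\right) \left(- \frac{1}{129224}\right) - \frac{3649}{97918} = \frac{14913}{64612} - \frac{3649}{97918} = \frac{612240973}{3163338908}$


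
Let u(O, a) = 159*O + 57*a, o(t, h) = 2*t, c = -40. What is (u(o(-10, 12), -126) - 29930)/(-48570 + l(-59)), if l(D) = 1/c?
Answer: 230240/277543 ≈ 0.82957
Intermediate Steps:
l(D) = -1/40 (l(D) = 1/(-40) = -1/40)
u(O, a) = 57*a + 159*O
(u(o(-10, 12), -126) - 29930)/(-48570 + l(-59)) = ((57*(-126) + 159*(2*(-10))) - 29930)/(-48570 - 1/40) = ((-7182 + 159*(-20)) - 29930)/(-1942801/40) = ((-7182 - 3180) - 29930)*(-40/1942801) = (-10362 - 29930)*(-40/1942801) = -40292*(-40/1942801) = 230240/277543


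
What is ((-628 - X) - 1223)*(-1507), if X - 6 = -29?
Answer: 2754796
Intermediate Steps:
X = -23 (X = 6 - 29 = -23)
((-628 - X) - 1223)*(-1507) = ((-628 - 1*(-23)) - 1223)*(-1507) = ((-628 + 23) - 1223)*(-1507) = (-605 - 1223)*(-1507) = -1828*(-1507) = 2754796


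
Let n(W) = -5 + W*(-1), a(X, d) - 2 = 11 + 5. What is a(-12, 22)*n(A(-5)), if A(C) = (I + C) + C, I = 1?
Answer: 72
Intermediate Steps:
a(X, d) = 18 (a(X, d) = 2 + (11 + 5) = 2 + 16 = 18)
A(C) = 1 + 2*C (A(C) = (1 + C) + C = 1 + 2*C)
n(W) = -5 - W
a(-12, 22)*n(A(-5)) = 18*(-5 - (1 + 2*(-5))) = 18*(-5 - (1 - 10)) = 18*(-5 - 1*(-9)) = 18*(-5 + 9) = 18*4 = 72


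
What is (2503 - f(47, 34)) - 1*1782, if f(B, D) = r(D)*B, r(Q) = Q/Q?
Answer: 674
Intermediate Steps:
r(Q) = 1
f(B, D) = B (f(B, D) = 1*B = B)
(2503 - f(47, 34)) - 1*1782 = (2503 - 1*47) - 1*1782 = (2503 - 47) - 1782 = 2456 - 1782 = 674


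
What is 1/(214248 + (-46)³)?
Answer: 1/116912 ≈ 8.5534e-6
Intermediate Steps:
1/(214248 + (-46)³) = 1/(214248 - 97336) = 1/116912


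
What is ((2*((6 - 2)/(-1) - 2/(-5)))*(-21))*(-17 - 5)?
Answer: -16632/5 ≈ -3326.4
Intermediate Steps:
((2*((6 - 2)/(-1) - 2/(-5)))*(-21))*(-17 - 5) = ((2*(4*(-1) - 2*(-⅕)))*(-21))*(-22) = ((2*(-4 + ⅖))*(-21))*(-22) = ((2*(-18/5))*(-21))*(-22) = -36/5*(-21)*(-22) = (756/5)*(-22) = -16632/5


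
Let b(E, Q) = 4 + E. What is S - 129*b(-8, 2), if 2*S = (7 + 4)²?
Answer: 1153/2 ≈ 576.50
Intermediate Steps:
S = 121/2 (S = (7 + 4)²/2 = (½)*11² = (½)*121 = 121/2 ≈ 60.500)
S - 129*b(-8, 2) = 121/2 - 129*(4 - 8) = 121/2 - 129*(-4) = 121/2 + 516 = 1153/2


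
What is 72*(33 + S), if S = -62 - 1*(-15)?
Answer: -1008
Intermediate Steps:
S = -47 (S = -62 + 15 = -47)
72*(33 + S) = 72*(33 - 47) = 72*(-14) = -1008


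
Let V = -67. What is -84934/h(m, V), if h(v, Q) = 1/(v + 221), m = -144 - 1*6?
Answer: -6030314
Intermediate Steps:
m = -150 (m = -144 - 6 = -150)
h(v, Q) = 1/(221 + v)
-84934/h(m, V) = -84934/(1/(221 - 150)) = -84934/(1/71) = -84934/1/71 = -84934*71 = -6030314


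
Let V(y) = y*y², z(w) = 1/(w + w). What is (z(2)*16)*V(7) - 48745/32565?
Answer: 8926087/6513 ≈ 1370.5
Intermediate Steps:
z(w) = 1/(2*w)
V(y) = y³
(z(2)*16)*V(7) - 48745/32565 = (((½)/2)*16)*7³ - 48745/32565 = (((½)*(½))*16)*343 - 48745*1/32565 = ((¼)*16)*343 - 9749/6513 = 4*343 - 9749/6513 = 1372 - 9749/6513 = 8926087/6513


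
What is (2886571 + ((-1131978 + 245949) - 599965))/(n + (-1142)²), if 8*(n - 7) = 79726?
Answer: 5602308/5256547 ≈ 1.0658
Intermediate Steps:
n = 39891/4 (n = 7 + (⅛)*79726 = 7 + 39863/4 = 39891/4 ≈ 9972.8)
(2886571 + ((-1131978 + 245949) - 599965))/(n + (-1142)²) = (2886571 + ((-1131978 + 245949) - 599965))/(39891/4 + (-1142)²) = (2886571 + (-886029 - 599965))/(39891/4 + 1304164) = (2886571 - 1485994)/(5256547/4) = 1400577*(4/5256547) = 5602308/5256547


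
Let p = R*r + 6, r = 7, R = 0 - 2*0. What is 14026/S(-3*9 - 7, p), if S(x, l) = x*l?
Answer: -7013/102 ≈ -68.755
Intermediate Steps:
R = 0 (R = 0 + 0 = 0)
p = 6 (p = 0*7 + 6 = 0 + 6 = 6)
S(x, l) = l*x
14026/S(-3*9 - 7, p) = 14026/((6*(-3*9 - 7))) = 14026/((6*(-27 - 7))) = 14026/((6*(-34))) = 14026/(-204) = 14026*(-1/204) = -7013/102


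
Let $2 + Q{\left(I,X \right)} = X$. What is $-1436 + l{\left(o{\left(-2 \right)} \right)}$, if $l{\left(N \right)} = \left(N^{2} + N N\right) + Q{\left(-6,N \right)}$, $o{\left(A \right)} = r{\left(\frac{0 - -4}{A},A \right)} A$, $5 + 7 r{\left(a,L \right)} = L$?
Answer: $-1428$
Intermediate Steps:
$r{\left(a,L \right)} = - \frac{5}{7} + \frac{L}{7}$
$Q{\left(I,X \right)} = -2 + X$
$o{\left(A \right)} = A \left(- \frac{5}{7} + \frac{A}{7}\right)$ ($o{\left(A \right)} = \left(- \frac{5}{7} + \frac{A}{7}\right) A = A \left(- \frac{5}{7} + \frac{A}{7}\right)$)
$l{\left(N \right)} = -2 + N + 2 N^{2}$ ($l{\left(N \right)} = \left(N^{2} + N N\right) + \left(-2 + N\right) = \left(N^{2} + N^{2}\right) + \left(-2 + N\right) = 2 N^{2} + \left(-2 + N\right) = -2 + N + 2 N^{2}$)
$-1436 + l{\left(o{\left(-2 \right)} \right)} = -1436 + \left(-2 + \frac{1}{7} \left(-2\right) \left(-5 - 2\right) + 2 \left(\frac{1}{7} \left(-2\right) \left(-5 - 2\right)\right)^{2}\right) = -1436 + \left(-2 + \frac{1}{7} \left(-2\right) \left(-7\right) + 2 \left(\frac{1}{7} \left(-2\right) \left(-7\right)\right)^{2}\right) = -1436 + \left(-2 + 2 + 2 \cdot 2^{2}\right) = -1436 + \left(-2 + 2 + 2 \cdot 4\right) = -1436 + \left(-2 + 2 + 8\right) = -1436 + 8 = -1428$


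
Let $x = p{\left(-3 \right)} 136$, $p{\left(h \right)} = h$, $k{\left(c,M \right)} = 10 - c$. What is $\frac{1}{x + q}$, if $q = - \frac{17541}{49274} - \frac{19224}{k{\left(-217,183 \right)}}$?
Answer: $- \frac{11185198}{5514785967} \approx -0.0020282$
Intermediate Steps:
$x = -408$ ($x = \left(-3\right) 136 = -408$)
$q = - \frac{951225183}{11185198}$ ($q = - \frac{17541}{49274} - \frac{19224}{10 - -217} = \left(-17541\right) \frac{1}{49274} - \frac{19224}{10 + 217} = - \frac{17541}{49274} - \frac{19224}{227} = - \frac{951225183}{11185198} \approx -85.043$)
$\frac{1}{x + q} = \frac{1}{-408 - \frac{951225183}{11185198}} = \frac{1}{- \frac{5514785967}{11185198}} = - \frac{11185198}{5514785967}$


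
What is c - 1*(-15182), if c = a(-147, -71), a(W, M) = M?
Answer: 15111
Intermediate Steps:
c = -71
c - 1*(-15182) = -71 - 1*(-15182) = -71 + 15182 = 15111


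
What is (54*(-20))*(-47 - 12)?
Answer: 63720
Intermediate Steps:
(54*(-20))*(-47 - 12) = -1080*(-59) = 63720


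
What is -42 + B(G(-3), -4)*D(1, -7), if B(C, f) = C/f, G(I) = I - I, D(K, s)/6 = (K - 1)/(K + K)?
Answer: -42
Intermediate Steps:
D(K, s) = 3*(-1 + K)/K (D(K, s) = 6*((K - 1)/(K + K)) = 6*((-1 + K)/((2*K))) = 6*((-1 + K)*(1/(2*K))) = 6*((-1 + K)/(2*K)) = 3*(-1 + K)/K)
G(I) = 0
-42 + B(G(-3), -4)*D(1, -7) = -42 + (0/(-4))*(3 - 3/1) = -42 + (0*(-¼))*(3 - 3*1) = -42 + 0*(3 - 3) = -42 + 0*0 = -42 + 0 = -42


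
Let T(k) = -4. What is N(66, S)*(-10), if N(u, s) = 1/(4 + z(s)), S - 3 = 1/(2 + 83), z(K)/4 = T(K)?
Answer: 5/6 ≈ 0.83333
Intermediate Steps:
z(K) = -16 (z(K) = 4*(-4) = -16)
S = 256/85 (S = 3 + 1/(2 + 83) = 3 + 1/85 = 256/85 ≈ 3.0118)
N(u, s) = -1/12 (N(u, s) = 1/(4 - 16) = 1/(-12) = -1/12)
N(66, S)*(-10) = -1/12*(-10) = 5/6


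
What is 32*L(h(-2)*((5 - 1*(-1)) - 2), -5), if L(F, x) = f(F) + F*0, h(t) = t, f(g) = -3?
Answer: -96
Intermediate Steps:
L(F, x) = -3 (L(F, x) = -3 + F*0 = -3 + 0 = -3)
32*L(h(-2)*((5 - 1*(-1)) - 2), -5) = 32*(-3) = -96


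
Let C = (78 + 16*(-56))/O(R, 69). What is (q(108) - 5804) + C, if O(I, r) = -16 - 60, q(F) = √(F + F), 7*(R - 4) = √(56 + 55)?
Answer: -220143/38 + 6*√6 ≈ -5778.5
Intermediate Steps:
R = 4 + √111/7 (R = 4 + √(56 + 55)/7 = 4 + √111/7 ≈ 5.5051)
q(F) = √2*√F (q(F) = √(2*F) = √2*√F)
O(I, r) = -76
C = 409/38 (C = (78 + 16*(-56))/(-76) = (78 - 896)*(-1/76) = -818*(-1/76) = 409/38 ≈ 10.763)
(q(108) - 5804) + C = (√2*√108 - 5804) + 409/38 = (√2*(6*√3) - 5804) + 409/38 = (6*√6 - 5804) + 409/38 = (-5804 + 6*√6) + 409/38 = -220143/38 + 6*√6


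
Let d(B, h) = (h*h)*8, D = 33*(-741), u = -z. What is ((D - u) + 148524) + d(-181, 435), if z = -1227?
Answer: 1636644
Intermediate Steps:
u = 1227 (u = -1*(-1227) = 1227)
D = -24453
d(B, h) = 8*h² (d(B, h) = h²*8 = 8*h²)
((D - u) + 148524) + d(-181, 435) = ((-24453 - 1*1227) + 148524) + 8*435² = ((-24453 - 1227) + 148524) + 8*189225 = (-25680 + 148524) + 1513800 = 122844 + 1513800 = 1636644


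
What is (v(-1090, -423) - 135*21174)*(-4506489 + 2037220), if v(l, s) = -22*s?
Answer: 7035401726496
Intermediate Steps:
(v(-1090, -423) - 135*21174)*(-4506489 + 2037220) = (-22*(-423) - 135*21174)*(-4506489 + 2037220) = (9306 - 2858490)*(-2469269) = -2849184*(-2469269) = 7035401726496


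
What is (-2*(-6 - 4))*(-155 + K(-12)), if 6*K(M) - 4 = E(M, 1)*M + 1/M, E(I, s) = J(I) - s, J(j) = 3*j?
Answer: -28925/18 ≈ -1606.9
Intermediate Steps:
E(I, s) = -s + 3*I (E(I, s) = 3*I - s = -s + 3*I)
K(M) = ⅔ + 1/(6*M) + M*(-1 + 3*M)/6 (K(M) = ⅔ + ((-1*1 + 3*M)*M + 1/M)/6 = ⅔ + ((-1 + 3*M)*M + 1/M)/6 = ⅔ + (M*(-1 + 3*M) + 1/M)/6 = ⅔ + (1/M + M*(-1 + 3*M))/6 = ⅔ + (1/(6*M) + M*(-1 + 3*M)/6) = ⅔ + 1/(6*M) + M*(-1 + 3*M)/6)
(-2*(-6 - 4))*(-155 + K(-12)) = (-2*(-6 - 4))*(-155 + (⅙)*(1 - 12*(4 - 12*(-1 + 3*(-12))))/(-12)) = (-2*(-10))*(-155 + (⅙)*(-1/12)*(1 - 12*(4 - 12*(-1 - 36)))) = 20*(-155 + (⅙)*(-1/12)*(1 - 12*(4 - 12*(-37)))) = 20*(-155 + (⅙)*(-1/12)*(1 - 12*(4 + 444))) = 20*(-155 + (⅙)*(-1/12)*(1 - 12*448)) = 20*(-155 + (⅙)*(-1/12)*(1 - 5376)) = 20*(-155 + (⅙)*(-1/12)*(-5375)) = 20*(-155 + 5375/72) = 20*(-5785/72) = -28925/18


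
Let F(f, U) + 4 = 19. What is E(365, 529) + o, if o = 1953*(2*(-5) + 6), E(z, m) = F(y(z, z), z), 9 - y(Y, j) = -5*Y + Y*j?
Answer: -7797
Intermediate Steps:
y(Y, j) = 9 + 5*Y - Y*j (y(Y, j) = 9 - (-5*Y + Y*j) = 9 + (5*Y - Y*j) = 9 + 5*Y - Y*j)
F(f, U) = 15 (F(f, U) = -4 + 19 = 15)
E(z, m) = 15
o = -7812 (o = 1953*(-10 + 6) = 1953*(-4) = -7812)
E(365, 529) + o = 15 - 7812 = -7797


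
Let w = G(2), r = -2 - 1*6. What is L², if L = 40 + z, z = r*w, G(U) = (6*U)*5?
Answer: 193600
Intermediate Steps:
r = -8 (r = -2 - 6 = -8)
G(U) = 30*U
w = 60 (w = 30*2 = 60)
z = -480 (z = -8*60 = -480)
L = -440 (L = 40 - 480 = -440)
L² = (-440)² = 193600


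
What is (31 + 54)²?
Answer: 7225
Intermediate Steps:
(31 + 54)² = 85² = 7225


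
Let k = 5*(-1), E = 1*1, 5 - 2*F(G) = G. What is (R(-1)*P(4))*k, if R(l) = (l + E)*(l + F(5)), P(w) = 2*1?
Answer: 0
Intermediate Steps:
P(w) = 2
F(G) = 5/2 - G/2
E = 1
R(l) = l*(1 + l) (R(l) = (l + 1)*(l + (5/2 - ½*5)) = (1 + l)*(l + (5/2 - 5/2)) = (1 + l)*(l + 0) = (1 + l)*l = l*(1 + l))
k = -5
(R(-1)*P(4))*k = (-(1 - 1)*2)*(-5) = (-1*0*2)*(-5) = (0*2)*(-5) = 0*(-5) = 0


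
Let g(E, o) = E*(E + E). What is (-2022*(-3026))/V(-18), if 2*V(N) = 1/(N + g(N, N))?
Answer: 7709400720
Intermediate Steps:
g(E, o) = 2*E**2 (g(E, o) = E*(2*E) = 2*E**2)
V(N) = 1/(2*(N + 2*N**2))
(-2022*(-3026))/V(-18) = (-2022*(-3026))/(((1/2)/(-18*(1 + 2*(-18))))) = 6118572/(((1/2)*(-1/18)/(1 - 36))) = 6118572/(((1/2)*(-1/18)/(-35))) = 6118572/(((1/2)*(-1/18)*(-1/35))) = 6118572/(1/1260) = 6118572*1260 = 7709400720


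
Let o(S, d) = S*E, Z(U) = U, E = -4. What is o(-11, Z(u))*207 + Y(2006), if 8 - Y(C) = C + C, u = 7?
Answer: 5104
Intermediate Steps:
o(S, d) = -4*S (o(S, d) = S*(-4) = -4*S)
Y(C) = 8 - 2*C (Y(C) = 8 - (C + C) = 8 - 2*C)
o(-11, Z(u))*207 + Y(2006) = -4*(-11)*207 + (8 - 2*2006) = 44*207 + (8 - 4012) = 9108 - 4004 = 5104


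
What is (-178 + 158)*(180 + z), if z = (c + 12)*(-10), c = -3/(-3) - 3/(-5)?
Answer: -880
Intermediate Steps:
c = 8/5 (c = -3*(-⅓) - 3*(-⅕) = 1 + ⅗ = 8/5 ≈ 1.6000)
z = -136 (z = (8/5 + 12)*(-10) = (68/5)*(-10) = -136)
(-178 + 158)*(180 + z) = (-178 + 158)*(180 - 136) = -20*44 = -880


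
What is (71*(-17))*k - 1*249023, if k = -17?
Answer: -228504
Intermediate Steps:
(71*(-17))*k - 1*249023 = (71*(-17))*(-17) - 1*249023 = -1207*(-17) - 249023 = 20519 - 249023 = -228504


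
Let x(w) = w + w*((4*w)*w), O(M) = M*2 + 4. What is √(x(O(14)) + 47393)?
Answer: 3*√19833 ≈ 422.49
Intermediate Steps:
O(M) = 4 + 2*M (O(M) = 2*M + 4 = 4 + 2*M)
x(w) = w + 4*w³ (x(w) = w + w*(4*w²) = w + 4*w³)
√(x(O(14)) + 47393) = √(((4 + 2*14) + 4*(4 + 2*14)³) + 47393) = √(((4 + 28) + 4*(4 + 28)³) + 47393) = √((32 + 4*32³) + 47393) = √((32 + 4*32768) + 47393) = √((32 + 131072) + 47393) = √(131104 + 47393) = √178497 = 3*√19833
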